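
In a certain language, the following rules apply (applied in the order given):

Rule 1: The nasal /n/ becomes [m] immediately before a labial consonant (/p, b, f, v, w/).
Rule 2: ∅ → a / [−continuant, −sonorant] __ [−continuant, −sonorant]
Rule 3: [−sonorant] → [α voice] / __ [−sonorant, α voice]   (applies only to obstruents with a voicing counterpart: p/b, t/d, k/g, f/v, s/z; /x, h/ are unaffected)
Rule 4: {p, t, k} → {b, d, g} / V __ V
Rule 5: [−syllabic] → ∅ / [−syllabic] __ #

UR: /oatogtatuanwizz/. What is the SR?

oadogadaduamwiz

Rule 1 (nasal place assimilation): /n/ precedes the labial consonant /w/, so it assimilates in place to [m]. /oatogtatuanwizz/ → oatogtatuamwizz.
Rule 2 (stop-cluster a-epenthesis): /g/ and /t/ form a stop–stop cluster, so [a] is inserted between them. /oatogtatuamwizz/ → oatogatatuamwizz.
Rule 3 (regressive voicing assimilation): no segment meets the environment; /oatogatatuamwizz/ is unchanged.
Rule 4 (intervocalic voicing): /t/ is a voiceless stop between vowels /a/ and /o/, so it voices to [d]. /t/ is a voiceless stop between vowels /a/ and /a/, so it voices to [d]. /t/ is a voiceless stop between vowels /a/ and /u/, so it voices to [d]. /oatogatatuamwizz/ → oadogadaduamwizz.
Rule 5 (final cluster simplification): /z/ is the second consonant of a word-final cluster /zz/, so it deletes. /oadogadaduamwizz/ → oadogadaduamwiz.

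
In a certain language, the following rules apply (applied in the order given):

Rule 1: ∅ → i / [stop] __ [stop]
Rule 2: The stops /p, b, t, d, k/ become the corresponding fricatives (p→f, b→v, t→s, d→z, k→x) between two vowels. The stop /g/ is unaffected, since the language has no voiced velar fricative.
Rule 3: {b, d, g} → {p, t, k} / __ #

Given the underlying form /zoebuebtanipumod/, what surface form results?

Rule 1 (stop-cluster i-epenthesis): /b/ and /t/ form a stop–stop cluster, so [i] is inserted between them. /zoebuebtanipumod/ → zoebuebitanipumod.
Rule 2 (intervocalic spirantization): /b/ is a stop between vowels /e/ and /u/, so it spirantizes to the fricative [v]. /b/ is a stop between vowels /e/ and /i/, so it spirantizes to the fricative [v]. /t/ is a stop between vowels /i/ and /a/, so it spirantizes to the fricative [s]. /p/ is a stop between vowels /i/ and /u/, so it spirantizes to the fricative [f]. /zoebuebitanipumod/ → zoevuevisanifumod.
Rule 3 (final devoicing): /d/ is a voiced stop in word-final position, so it devoices to [t]. /zoevuevisanifumod/ → zoevuevisanifumot.

zoevuevisanifumot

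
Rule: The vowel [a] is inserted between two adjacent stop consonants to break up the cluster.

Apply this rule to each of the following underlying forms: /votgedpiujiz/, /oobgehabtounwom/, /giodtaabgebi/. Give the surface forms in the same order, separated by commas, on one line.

/votgedpiujiz/: /t/ and /g/ form a stop–stop cluster, so [a] is inserted between them. /d/ and /p/ form a stop–stop cluster, so [a] is inserted between them. → [votagedapiujiz].
/oobgehabtounwom/: /b/ and /g/ form a stop–stop cluster, so [a] is inserted between them. /b/ and /t/ form a stop–stop cluster, so [a] is inserted between them. → [oobagehabatounwom].
/giodtaabgebi/: /d/ and /t/ form a stop–stop cluster, so [a] is inserted between them. /b/ and /g/ form a stop–stop cluster, so [a] is inserted between them. → [giodataabagebi].

votagedapiujiz, oobagehabatounwom, giodataabagebi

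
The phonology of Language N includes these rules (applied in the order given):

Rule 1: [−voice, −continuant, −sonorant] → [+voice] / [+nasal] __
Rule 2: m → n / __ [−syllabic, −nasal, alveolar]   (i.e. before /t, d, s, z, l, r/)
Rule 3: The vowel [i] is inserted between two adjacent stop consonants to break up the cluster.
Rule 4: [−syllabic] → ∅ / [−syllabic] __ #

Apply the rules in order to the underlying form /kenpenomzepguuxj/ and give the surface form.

Rule 1 (post-nasal voicing): /p/ is a voiceless stop immediately after the nasal /n/, so it voices to [b]. /kenpenomzepguuxj/ → kenbenomzepguuxj.
Rule 2 (nasal place assimilation): /m/ precedes the alveolar consonant /z/, so it assimilates in place to [n]. /kenbenomzepguuxj/ → kenbenonzepguuxj.
Rule 3 (stop-cluster i-epenthesis): /p/ and /g/ form a stop–stop cluster, so [i] is inserted between them. /kenbenonzepguuxj/ → kenbenonzepiguuxj.
Rule 4 (final cluster simplification): /j/ is the second consonant of a word-final cluster /xj/, so it deletes. /kenbenonzepiguuxj/ → kenbenonzepiguux.

kenbenonzepiguux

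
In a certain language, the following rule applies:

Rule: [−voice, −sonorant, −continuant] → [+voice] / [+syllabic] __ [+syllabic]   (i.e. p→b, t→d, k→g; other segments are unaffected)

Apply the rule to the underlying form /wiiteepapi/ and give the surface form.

/t/ is a voiceless stop between vowels /i/ and /e/, so it voices to [d].
/p/ is a voiceless stop between vowels /e/ and /a/, so it voices to [b].
/p/ is a voiceless stop between vowels /a/ and /i/, so it voices to [b].
Surface form: [wiideebabi].

wiideebabi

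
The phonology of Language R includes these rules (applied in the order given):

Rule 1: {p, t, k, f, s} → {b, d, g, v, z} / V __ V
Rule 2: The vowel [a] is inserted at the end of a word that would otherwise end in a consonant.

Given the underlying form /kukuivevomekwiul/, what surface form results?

kuguivevomekwiula

Rule 1 (intervocalic voicing): /k/ is a voiceless obstruent between vowels /u/ and /u/, so it voices to [g]. /kukuivevomekwiul/ → kuguivevomekwiul.
Rule 2 (final a-epenthesis): the form ends in the consonant /l/, so [a] is inserted word-finally. /kuguivevomekwiul/ → kuguivevomekwiula.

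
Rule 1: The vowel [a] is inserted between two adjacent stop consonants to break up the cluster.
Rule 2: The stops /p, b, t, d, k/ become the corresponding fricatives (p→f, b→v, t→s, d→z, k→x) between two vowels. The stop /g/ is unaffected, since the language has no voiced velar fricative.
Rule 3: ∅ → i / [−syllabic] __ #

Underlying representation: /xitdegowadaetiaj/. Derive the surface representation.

Rule 1 (stop-cluster a-epenthesis): /t/ and /d/ form a stop–stop cluster, so [a] is inserted between them. /xitdegowadaetiaj/ → xitadegowadaetiaj.
Rule 2 (intervocalic spirantization): /t/ is a stop between vowels /i/ and /a/, so it spirantizes to the fricative [s]. /d/ is a stop between vowels /a/ and /e/, so it spirantizes to the fricative [z]. /d/ is a stop between vowels /a/ and /a/, so it spirantizes to the fricative [z]. /t/ is a stop between vowels /e/ and /i/, so it spirantizes to the fricative [s]. /xitadegowadaetiaj/ → xisazegowazaesiaj.
Rule 3 (final i-epenthesis): the form ends in the consonant /j/, so [i] is inserted word-finally. /xisazegowazaesiaj/ → xisazegowazaesiaji.

xisazegowazaesiaji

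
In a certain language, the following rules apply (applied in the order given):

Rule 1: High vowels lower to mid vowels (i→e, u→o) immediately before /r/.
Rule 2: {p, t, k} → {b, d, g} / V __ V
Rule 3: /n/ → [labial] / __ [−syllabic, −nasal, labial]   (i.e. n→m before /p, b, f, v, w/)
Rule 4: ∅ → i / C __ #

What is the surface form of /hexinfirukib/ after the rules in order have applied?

heximferugibi

Rule 1 (pre-rhotic lowering): /i/ is a high vowel immediately before /r/, so it lowers to [e]. /hexinfirukib/ → hexinferukib.
Rule 2 (intervocalic voicing): /k/ is a voiceless stop between vowels /u/ and /i/, so it voices to [g]. /hexinferukib/ → hexinferugib.
Rule 3 (nasal place assimilation): /n/ precedes the labial consonant /f/, so it assimilates in place to [m]. /hexinferugib/ → heximferugib.
Rule 4 (final i-epenthesis): the form ends in the consonant /b/, so [i] is inserted word-finally. /heximferugib/ → heximferugibi.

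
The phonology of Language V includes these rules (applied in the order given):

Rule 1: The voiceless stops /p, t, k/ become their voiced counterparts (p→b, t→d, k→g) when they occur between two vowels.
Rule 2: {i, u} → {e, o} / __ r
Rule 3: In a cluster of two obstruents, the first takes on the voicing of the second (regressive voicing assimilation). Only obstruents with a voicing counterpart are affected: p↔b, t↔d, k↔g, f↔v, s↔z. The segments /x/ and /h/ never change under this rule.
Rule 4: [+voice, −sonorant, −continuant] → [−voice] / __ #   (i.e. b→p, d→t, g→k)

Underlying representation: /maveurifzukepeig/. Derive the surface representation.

Rule 1 (intervocalic voicing): /k/ is a voiceless stop between vowels /u/ and /e/, so it voices to [g]. /p/ is a voiceless stop between vowels /e/ and /e/, so it voices to [b]. /maveurifzukepeig/ → maveurifzugebeig.
Rule 2 (pre-rhotic lowering): /u/ is a high vowel immediately before /r/, so it lowers to [o]. /maveurifzugebeig/ → maveorifzugebeig.
Rule 3 (regressive voicing assimilation): /f/ precedes the voiced obstruent /z/, so it voices to [v] by assimilation. /maveorifzugebeig/ → maveorivzugebeig.
Rule 4 (final devoicing): /g/ is a voiced stop in word-final position, so it devoices to [k]. /maveorivzugebeig/ → maveorivzugebeik.

maveorivzugebeik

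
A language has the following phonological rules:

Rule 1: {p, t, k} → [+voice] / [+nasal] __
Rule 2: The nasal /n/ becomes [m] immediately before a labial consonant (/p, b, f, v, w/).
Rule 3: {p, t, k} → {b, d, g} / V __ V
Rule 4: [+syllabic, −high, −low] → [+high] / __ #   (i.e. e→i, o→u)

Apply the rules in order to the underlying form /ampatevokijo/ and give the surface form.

ambadevogiju

Rule 1 (post-nasal voicing): /p/ is a voiceless stop immediately after the nasal /m/, so it voices to [b]. /ampatevokijo/ → ambatevokijo.
Rule 2 (nasal place assimilation): no segment meets the environment; /ambatevokijo/ is unchanged.
Rule 3 (intervocalic voicing): /t/ is a voiceless stop between vowels /a/ and /e/, so it voices to [d]. /k/ is a voiceless stop between vowels /o/ and /i/, so it voices to [g]. /ambatevokijo/ → ambadevogijo.
Rule 4 (final vowel raising): /o/ is a mid vowel in word-final position, so it raises to [u]. /ambadevogijo/ → ambadevogiju.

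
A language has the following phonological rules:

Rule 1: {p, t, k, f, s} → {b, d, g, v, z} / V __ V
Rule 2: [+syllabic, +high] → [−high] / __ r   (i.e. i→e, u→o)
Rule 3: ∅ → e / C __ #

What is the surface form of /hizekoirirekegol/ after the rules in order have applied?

Rule 1 (intervocalic voicing): /k/ is a voiceless obstruent between vowels /e/ and /o/, so it voices to [g]. /k/ is a voiceless obstruent between vowels /e/ and /e/, so it voices to [g]. /hizekoirirekegol/ → hizegoiriregegol.
Rule 2 (pre-rhotic lowering): /i/ is a high vowel immediately before /r/, so it lowers to [e]. /i/ is a high vowel immediately before /r/, so it lowers to [e]. /hizegoiriregegol/ → hizegoereregegol.
Rule 3 (final e-epenthesis): the form ends in the consonant /l/, so [e] is inserted word-finally. /hizegoereregegol/ → hizegoereregegole.

hizegoereregegole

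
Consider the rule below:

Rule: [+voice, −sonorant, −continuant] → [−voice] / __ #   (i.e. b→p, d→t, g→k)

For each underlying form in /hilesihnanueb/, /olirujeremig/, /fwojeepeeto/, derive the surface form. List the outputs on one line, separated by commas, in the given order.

hilesihnanuep, olirujeremik, fwojeepeeto

/hilesihnanueb/: /b/ is a voiced stop in word-final position, so it devoices to [p]. → [hilesihnanuep].
/olirujeremig/: /g/ is a voiced stop in word-final position, so it devoices to [k]. → [olirujeremik].
/fwojeepeeto/: the rule's environment is not met; surfaces unchanged as [fwojeepeeto].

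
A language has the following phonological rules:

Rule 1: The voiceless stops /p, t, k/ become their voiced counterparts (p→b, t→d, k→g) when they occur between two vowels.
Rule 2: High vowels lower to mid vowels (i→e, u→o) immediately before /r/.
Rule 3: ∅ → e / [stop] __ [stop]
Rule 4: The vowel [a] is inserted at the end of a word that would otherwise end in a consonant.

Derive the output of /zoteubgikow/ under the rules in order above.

zodeubegigowa

Rule 1 (intervocalic voicing): /t/ is a voiceless stop between vowels /o/ and /e/, so it voices to [d]. /k/ is a voiceless stop between vowels /i/ and /o/, so it voices to [g]. /zoteubgikow/ → zodeubgigow.
Rule 2 (pre-rhotic lowering): no segment meets the environment; /zodeubgigow/ is unchanged.
Rule 3 (stop-cluster e-epenthesis): /b/ and /g/ form a stop–stop cluster, so [e] is inserted between them. /zodeubgigow/ → zodeubegigow.
Rule 4 (final a-epenthesis): the form ends in the consonant /w/, so [a] is inserted word-finally. /zodeubegigow/ → zodeubegigowa.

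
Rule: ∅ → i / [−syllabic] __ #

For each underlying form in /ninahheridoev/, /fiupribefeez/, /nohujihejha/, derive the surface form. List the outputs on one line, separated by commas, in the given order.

ninahheridoevi, fiupribefeezi, nohujihejha

/ninahheridoev/: the form ends in the consonant /v/, so [i] is inserted word-finally. → [ninahheridoevi].
/fiupribefeez/: the form ends in the consonant /z/, so [i] is inserted word-finally. → [fiupribefeezi].
/nohujihejha/: the rule's environment is not met; surfaces unchanged as [nohujihejha].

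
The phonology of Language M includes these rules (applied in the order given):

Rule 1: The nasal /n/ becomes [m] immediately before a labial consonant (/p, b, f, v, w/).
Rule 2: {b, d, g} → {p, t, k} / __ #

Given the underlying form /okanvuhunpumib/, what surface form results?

okamvuhumpumip

Rule 1 (nasal place assimilation): /n/ precedes the labial consonant /v/, so it assimilates in place to [m]. /n/ precedes the labial consonant /p/, so it assimilates in place to [m]. /okanvuhunpumib/ → okamvuhumpumib.
Rule 2 (final devoicing): /b/ is a voiced stop in word-final position, so it devoices to [p]. /okamvuhumpumib/ → okamvuhumpumip.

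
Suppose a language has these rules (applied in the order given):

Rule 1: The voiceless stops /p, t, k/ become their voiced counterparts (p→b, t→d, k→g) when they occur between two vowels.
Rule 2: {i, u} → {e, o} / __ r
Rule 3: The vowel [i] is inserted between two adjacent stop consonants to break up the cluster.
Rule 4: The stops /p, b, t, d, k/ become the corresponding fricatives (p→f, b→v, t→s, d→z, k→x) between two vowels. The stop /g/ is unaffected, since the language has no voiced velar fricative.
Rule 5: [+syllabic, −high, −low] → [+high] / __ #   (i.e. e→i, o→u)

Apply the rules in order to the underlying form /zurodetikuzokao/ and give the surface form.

Rule 1 (intervocalic voicing): /t/ is a voiceless stop between vowels /e/ and /i/, so it voices to [d]. /k/ is a voiceless stop between vowels /i/ and /u/, so it voices to [g]. /k/ is a voiceless stop between vowels /o/ and /a/, so it voices to [g]. /zurodetikuzokao/ → zurodediguzogao.
Rule 2 (pre-rhotic lowering): /u/ is a high vowel immediately before /r/, so it lowers to [o]. /zurodediguzogao/ → zorodediguzogao.
Rule 3 (stop-cluster i-epenthesis): no segment meets the environment; /zorodediguzogao/ is unchanged.
Rule 4 (intervocalic spirantization): /d/ is a stop between vowels /o/ and /e/, so it spirantizes to the fricative [z]. /d/ is a stop between vowels /e/ and /i/, so it spirantizes to the fricative [z]. /zorodediguzogao/ → zorozeziguzogao.
Rule 5 (final vowel raising): /o/ is a mid vowel in word-final position, so it raises to [u]. /zorozeziguzogao/ → zorozeziguzogau.

zorozeziguzogau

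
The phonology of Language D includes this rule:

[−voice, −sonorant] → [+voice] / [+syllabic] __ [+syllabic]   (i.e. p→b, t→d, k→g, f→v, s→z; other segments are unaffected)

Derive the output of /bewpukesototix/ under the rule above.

bewpugezododix

/k/ is a voiceless obstruent between vowels /u/ and /e/, so it voices to [g].
/s/ is a voiceless obstruent between vowels /e/ and /o/, so it voices to [z].
/t/ is a voiceless obstruent between vowels /o/ and /o/, so it voices to [d].
/t/ is a voiceless obstruent between vowels /o/ and /i/, so it voices to [d].
Surface form: [bewpugezododix].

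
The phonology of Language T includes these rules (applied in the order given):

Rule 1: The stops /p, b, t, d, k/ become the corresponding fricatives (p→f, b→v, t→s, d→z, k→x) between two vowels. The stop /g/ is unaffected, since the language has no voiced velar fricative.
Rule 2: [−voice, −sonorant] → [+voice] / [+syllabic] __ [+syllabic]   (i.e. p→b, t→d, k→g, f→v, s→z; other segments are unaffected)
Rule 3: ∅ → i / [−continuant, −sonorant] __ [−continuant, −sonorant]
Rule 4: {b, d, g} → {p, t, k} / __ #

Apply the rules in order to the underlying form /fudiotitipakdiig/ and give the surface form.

fuziozizivakidiik

Rule 1 (intervocalic spirantization): /d/ is a stop between vowels /u/ and /i/, so it spirantizes to the fricative [z]. /t/ is a stop between vowels /o/ and /i/, so it spirantizes to the fricative [s]. /t/ is a stop between vowels /i/ and /i/, so it spirantizes to the fricative [s]. /p/ is a stop between vowels /i/ and /a/, so it spirantizes to the fricative [f]. /fudiotitipakdiig/ → fuziosisifakdiig.
Rule 2 (intervocalic voicing): /s/ is a voiceless obstruent between vowels /o/ and /i/, so it voices to [z]. /s/ is a voiceless obstruent between vowels /i/ and /i/, so it voices to [z]. /f/ is a voiceless obstruent between vowels /i/ and /a/, so it voices to [v]. /fuziosisifakdiig/ → fuziozizivakdiig.
Rule 3 (stop-cluster i-epenthesis): /k/ and /d/ form a stop–stop cluster, so [i] is inserted between them. /fuziozizivakdiig/ → fuziozizivakidiig.
Rule 4 (final devoicing): /g/ is a voiced stop in word-final position, so it devoices to [k]. /fuziozizivakidiig/ → fuziozizivakidiik.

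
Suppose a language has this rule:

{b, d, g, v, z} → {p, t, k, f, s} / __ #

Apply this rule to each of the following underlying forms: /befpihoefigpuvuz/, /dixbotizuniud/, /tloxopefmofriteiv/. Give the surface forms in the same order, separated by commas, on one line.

befpihoefigpuvus, dixbotizuniut, tloxopefmofriteif

/befpihoefigpuvuz/: /z/ is a voiced obstruent in word-final position, so it devoices to [s]. → [befpihoefigpuvus].
/dixbotizuniud/: /d/ is a voiced obstruent in word-final position, so it devoices to [t]. → [dixbotizuniut].
/tloxopefmofriteiv/: /v/ is a voiced obstruent in word-final position, so it devoices to [f]. → [tloxopefmofriteif].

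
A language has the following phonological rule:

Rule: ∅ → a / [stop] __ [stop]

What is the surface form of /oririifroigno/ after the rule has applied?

No segment of /oririifroigno/ meets the structural description of the rule, so the form surfaces unchanged.

oririifroigno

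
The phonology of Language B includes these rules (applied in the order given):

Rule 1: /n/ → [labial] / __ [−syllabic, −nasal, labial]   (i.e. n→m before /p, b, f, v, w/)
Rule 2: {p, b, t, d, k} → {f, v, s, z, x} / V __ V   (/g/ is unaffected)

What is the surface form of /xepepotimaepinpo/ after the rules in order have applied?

Rule 1 (nasal place assimilation): /n/ precedes the labial consonant /p/, so it assimilates in place to [m]. /xepepotimaepinpo/ → xepepotimaepimpo.
Rule 2 (intervocalic spirantization): /p/ is a stop between vowels /e/ and /e/, so it spirantizes to the fricative [f]. /p/ is a stop between vowels /e/ and /o/, so it spirantizes to the fricative [f]. /t/ is a stop between vowels /o/ and /i/, so it spirantizes to the fricative [s]. /p/ is a stop between vowels /e/ and /i/, so it spirantizes to the fricative [f]. /xepepotimaepimpo/ → xefefosimaefimpo.

xefefosimaefimpo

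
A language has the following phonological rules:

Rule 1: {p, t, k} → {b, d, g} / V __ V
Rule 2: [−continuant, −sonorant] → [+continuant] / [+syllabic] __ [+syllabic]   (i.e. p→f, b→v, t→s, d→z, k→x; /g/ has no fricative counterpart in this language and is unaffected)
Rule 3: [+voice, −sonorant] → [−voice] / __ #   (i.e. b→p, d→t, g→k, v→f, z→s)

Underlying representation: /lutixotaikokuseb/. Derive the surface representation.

Rule 1 (intervocalic voicing): /t/ is a voiceless stop between vowels /u/ and /i/, so it voices to [d]. /t/ is a voiceless stop between vowels /o/ and /a/, so it voices to [d]. /k/ is a voiceless stop between vowels /i/ and /o/, so it voices to [g]. /k/ is a voiceless stop between vowels /o/ and /u/, so it voices to [g]. /lutixotaikokuseb/ → ludixodaigoguseb.
Rule 2 (intervocalic spirantization): /d/ is a stop between vowels /u/ and /i/, so it spirantizes to the fricative [z]. /d/ is a stop between vowels /o/ and /a/, so it spirantizes to the fricative [z]. /ludixodaigoguseb/ → luzixozaigoguseb.
Rule 3 (final devoicing): /b/ is a voiced obstruent in word-final position, so it devoices to [p]. /luzixozaigoguseb/ → luzixozaigogusep.

luzixozaigogusep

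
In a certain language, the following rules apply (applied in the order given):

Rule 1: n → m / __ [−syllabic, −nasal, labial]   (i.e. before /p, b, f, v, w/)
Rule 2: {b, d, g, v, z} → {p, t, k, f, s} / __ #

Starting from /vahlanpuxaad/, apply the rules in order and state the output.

vahlampuxaat

Rule 1 (nasal place assimilation): /n/ precedes the labial consonant /p/, so it assimilates in place to [m]. /vahlanpuxaad/ → vahlampuxaad.
Rule 2 (final devoicing): /d/ is a voiced obstruent in word-final position, so it devoices to [t]. /vahlampuxaad/ → vahlampuxaat.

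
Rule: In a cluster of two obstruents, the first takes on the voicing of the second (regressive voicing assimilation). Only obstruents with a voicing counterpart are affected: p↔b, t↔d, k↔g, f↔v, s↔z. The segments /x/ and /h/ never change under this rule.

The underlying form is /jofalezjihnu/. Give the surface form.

No segment of /jofalezjihnu/ meets the structural description of the rule, so the form surfaces unchanged.

jofalezjihnu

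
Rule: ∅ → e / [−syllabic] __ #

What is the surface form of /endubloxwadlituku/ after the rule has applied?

No segment of /endubloxwadlituku/ meets the structural description of the rule, so the form surfaces unchanged.

endubloxwadlituku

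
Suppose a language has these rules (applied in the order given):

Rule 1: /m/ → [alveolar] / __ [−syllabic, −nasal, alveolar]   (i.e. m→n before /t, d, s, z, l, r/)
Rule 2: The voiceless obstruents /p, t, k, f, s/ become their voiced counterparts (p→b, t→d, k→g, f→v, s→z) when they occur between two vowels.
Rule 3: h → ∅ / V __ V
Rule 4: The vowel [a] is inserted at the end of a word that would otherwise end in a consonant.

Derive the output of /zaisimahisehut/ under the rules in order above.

Rule 1 (nasal place assimilation): no segment meets the environment; /zaisimahisehut/ is unchanged.
Rule 2 (intervocalic voicing): /s/ is a voiceless obstruent between vowels /i/ and /i/, so it voices to [z]. /s/ is a voiceless obstruent between vowels /i/ and /e/, so it voices to [z]. /zaisimahisehut/ → zaizimahizehut.
Rule 3 (intervocalic h-deletion): /h/ occurs between vowels /a/ and /i/, so it deletes. /h/ occurs between vowels /e/ and /u/, so it deletes. /zaizimahizehut/ → zaizimaizeut.
Rule 4 (final a-epenthesis): the form ends in the consonant /t/, so [a] is inserted word-finally. /zaizimaizeut/ → zaizimaizeuta.

zaizimaizeuta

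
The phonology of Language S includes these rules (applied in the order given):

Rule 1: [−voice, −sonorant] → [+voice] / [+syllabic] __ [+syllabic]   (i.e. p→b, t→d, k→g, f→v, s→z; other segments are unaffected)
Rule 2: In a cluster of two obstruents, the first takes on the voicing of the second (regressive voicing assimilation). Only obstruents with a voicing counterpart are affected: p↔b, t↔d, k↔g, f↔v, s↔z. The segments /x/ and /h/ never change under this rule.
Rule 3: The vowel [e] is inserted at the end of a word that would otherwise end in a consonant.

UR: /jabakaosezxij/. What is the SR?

jabagaozesxije

Rule 1 (intervocalic voicing): /k/ is a voiceless obstruent between vowels /a/ and /a/, so it voices to [g]. /s/ is a voiceless obstruent between vowels /o/ and /e/, so it voices to [z]. /jabakaosezxij/ → jabagaozezxij.
Rule 2 (regressive voicing assimilation): /z/ precedes the voiceless obstruent /x/, so it devoices to [s] by assimilation. /jabagaozezxij/ → jabagaozesxij.
Rule 3 (final e-epenthesis): the form ends in the consonant /j/, so [e] is inserted word-finally. /jabagaozesxij/ → jabagaozesxije.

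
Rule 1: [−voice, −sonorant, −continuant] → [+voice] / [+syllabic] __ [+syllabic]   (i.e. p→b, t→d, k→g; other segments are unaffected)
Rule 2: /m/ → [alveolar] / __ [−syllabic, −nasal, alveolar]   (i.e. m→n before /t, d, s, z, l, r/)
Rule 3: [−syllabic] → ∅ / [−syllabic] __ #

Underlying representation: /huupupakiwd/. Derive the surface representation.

Rule 1 (intervocalic voicing): /p/ is a voiceless stop between vowels /u/ and /u/, so it voices to [b]. /p/ is a voiceless stop between vowels /u/ and /a/, so it voices to [b]. /k/ is a voiceless stop between vowels /a/ and /i/, so it voices to [g]. /huupupakiwd/ → huububagiwd.
Rule 2 (nasal place assimilation): no segment meets the environment; /huububagiwd/ is unchanged.
Rule 3 (final cluster simplification): /d/ is the second consonant of a word-final cluster /wd/, so it deletes. /huububagiwd/ → huububagiw.

huububagiw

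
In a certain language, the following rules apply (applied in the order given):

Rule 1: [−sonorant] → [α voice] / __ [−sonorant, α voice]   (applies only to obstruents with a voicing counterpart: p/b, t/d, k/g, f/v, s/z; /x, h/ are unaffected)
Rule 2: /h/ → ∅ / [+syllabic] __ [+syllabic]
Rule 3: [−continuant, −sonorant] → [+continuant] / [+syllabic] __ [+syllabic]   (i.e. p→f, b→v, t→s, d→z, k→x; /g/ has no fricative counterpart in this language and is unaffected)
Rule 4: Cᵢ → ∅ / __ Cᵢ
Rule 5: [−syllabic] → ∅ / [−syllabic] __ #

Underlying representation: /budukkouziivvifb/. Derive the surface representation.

buzukouziiviv

Rule 1 (regressive voicing assimilation): /f/ precedes the voiced obstruent /b/, so it voices to [v] by assimilation. /budukkouziivvifb/ → budukkouziivvivb.
Rule 2 (intervocalic h-deletion): no segment meets the environment; /budukkouziivvivb/ is unchanged.
Rule 3 (intervocalic spirantization): /d/ is a stop between vowels /u/ and /u/, so it spirantizes to the fricative [z]. /budukkouziivvivb/ → buzukkouziivvivb.
Rule 4 (degemination): /kk/ is a geminate; the first /k/ deletes. /vv/ is a geminate; the first /v/ deletes. /buzukkouziivvivb/ → buzukouziivivb.
Rule 5 (final cluster simplification): /b/ is the second consonant of a word-final cluster /vb/, so it deletes. /buzukouziivivb/ → buzukouziiviv.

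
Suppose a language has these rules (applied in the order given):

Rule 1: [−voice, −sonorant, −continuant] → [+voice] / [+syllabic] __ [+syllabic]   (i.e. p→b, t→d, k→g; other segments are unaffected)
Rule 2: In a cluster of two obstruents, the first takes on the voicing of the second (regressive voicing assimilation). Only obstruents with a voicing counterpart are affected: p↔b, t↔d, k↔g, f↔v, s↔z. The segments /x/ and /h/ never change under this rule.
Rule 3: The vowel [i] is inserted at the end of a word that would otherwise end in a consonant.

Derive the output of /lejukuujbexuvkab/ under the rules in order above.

lejuguujbexufkabi

Rule 1 (intervocalic voicing): /k/ is a voiceless stop between vowels /u/ and /u/, so it voices to [g]. /lejukuujbexuvkab/ → lejuguujbexuvkab.
Rule 2 (regressive voicing assimilation): /v/ precedes the voiceless obstruent /k/, so it devoices to [f] by assimilation. /lejuguujbexuvkab/ → lejuguujbexufkab.
Rule 3 (final i-epenthesis): the form ends in the consonant /b/, so [i] is inserted word-finally. /lejuguujbexufkab/ → lejuguujbexufkabi.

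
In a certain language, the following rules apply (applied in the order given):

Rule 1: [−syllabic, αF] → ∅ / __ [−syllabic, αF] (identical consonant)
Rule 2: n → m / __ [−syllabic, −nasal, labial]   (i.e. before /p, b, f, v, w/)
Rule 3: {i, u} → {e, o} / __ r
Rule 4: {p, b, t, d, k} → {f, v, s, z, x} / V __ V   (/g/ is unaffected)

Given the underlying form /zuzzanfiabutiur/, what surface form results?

Rule 1 (degemination): /zz/ is a geminate; the first /z/ deletes. /zuzzanfiabutiur/ → zuzanfiabutiur.
Rule 2 (nasal place assimilation): /n/ precedes the labial consonant /f/, so it assimilates in place to [m]. /zuzanfiabutiur/ → zuzamfiabutiur.
Rule 3 (pre-rhotic lowering): /u/ is a high vowel immediately before /r/, so it lowers to [o]. /zuzamfiabutiur/ → zuzamfiabutior.
Rule 4 (intervocalic spirantization): /b/ is a stop between vowels /a/ and /u/, so it spirantizes to the fricative [v]. /t/ is a stop between vowels /u/ and /i/, so it spirantizes to the fricative [s]. /zuzamfiabutior/ → zuzamfiavusior.

zuzamfiavusior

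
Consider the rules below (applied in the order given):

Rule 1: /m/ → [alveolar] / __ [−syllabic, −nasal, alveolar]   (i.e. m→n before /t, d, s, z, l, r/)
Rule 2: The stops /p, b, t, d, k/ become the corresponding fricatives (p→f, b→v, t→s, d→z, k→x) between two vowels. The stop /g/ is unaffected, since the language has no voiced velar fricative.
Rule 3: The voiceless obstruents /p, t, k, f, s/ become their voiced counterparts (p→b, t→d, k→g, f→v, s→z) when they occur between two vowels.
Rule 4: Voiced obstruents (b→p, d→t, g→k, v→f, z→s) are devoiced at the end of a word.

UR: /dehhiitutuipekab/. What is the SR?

dehhiizuzuivexap

Rule 1 (nasal place assimilation): no segment meets the environment; /dehhiitutuipekab/ is unchanged.
Rule 2 (intervocalic spirantization): /t/ is a stop between vowels /i/ and /u/, so it spirantizes to the fricative [s]. /t/ is a stop between vowels /u/ and /u/, so it spirantizes to the fricative [s]. /p/ is a stop between vowels /i/ and /e/, so it spirantizes to the fricative [f]. /k/ is a stop between vowels /e/ and /a/, so it spirantizes to the fricative [x]. /dehhiitutuipekab/ → dehhiisusuifexab.
Rule 3 (intervocalic voicing): /s/ is a voiceless obstruent between vowels /i/ and /u/, so it voices to [z]. /s/ is a voiceless obstruent between vowels /u/ and /u/, so it voices to [z]. /f/ is a voiceless obstruent between vowels /i/ and /e/, so it voices to [v]. /dehhiisusuifexab/ → dehhiizuzuivexab.
Rule 4 (final devoicing): /b/ is a voiced obstruent in word-final position, so it devoices to [p]. /dehhiizuzuivexab/ → dehhiizuzuivexap.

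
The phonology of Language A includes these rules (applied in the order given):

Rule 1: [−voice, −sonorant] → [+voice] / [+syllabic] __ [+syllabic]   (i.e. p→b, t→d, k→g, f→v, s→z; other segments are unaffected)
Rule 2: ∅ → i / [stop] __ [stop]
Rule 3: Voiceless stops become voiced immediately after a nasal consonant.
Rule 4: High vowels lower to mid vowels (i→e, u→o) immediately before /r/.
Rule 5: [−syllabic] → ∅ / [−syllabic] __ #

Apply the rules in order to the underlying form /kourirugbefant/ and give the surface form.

Rule 1 (intervocalic voicing): /f/ is a voiceless obstruent between vowels /e/ and /a/, so it voices to [v]. /kourirugbefant/ → kourirugbevant.
Rule 2 (stop-cluster i-epenthesis): /g/ and /b/ form a stop–stop cluster, so [i] is inserted between them. /kourirugbevant/ → kourirugibevant.
Rule 3 (post-nasal voicing): /t/ is a voiceless stop immediately after the nasal /n/, so it voices to [d]. /kourirugibevant/ → kourirugibevand.
Rule 4 (pre-rhotic lowering): /u/ is a high vowel immediately before /r/, so it lowers to [o]. /i/ is a high vowel immediately before /r/, so it lowers to [e]. /kourirugibevand/ → koorerugibevand.
Rule 5 (final cluster simplification): /d/ is the second consonant of a word-final cluster /nd/, so it deletes. /koorerugibevand/ → koorerugibevan.

koorerugibevan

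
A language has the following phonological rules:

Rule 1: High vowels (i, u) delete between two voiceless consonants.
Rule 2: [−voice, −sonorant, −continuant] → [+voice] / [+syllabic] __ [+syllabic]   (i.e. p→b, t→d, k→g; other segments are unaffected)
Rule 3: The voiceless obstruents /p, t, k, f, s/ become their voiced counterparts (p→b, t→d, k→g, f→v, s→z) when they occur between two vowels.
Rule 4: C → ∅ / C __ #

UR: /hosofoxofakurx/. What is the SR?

Rule 1 (high vowel syncope): no segment meets the environment; /hosofoxofakurx/ is unchanged.
Rule 2 (intervocalic voicing): /k/ is a voiceless stop between vowels /a/ and /u/, so it voices to [g]. /hosofoxofakurx/ → hosofoxofagurx.
Rule 3 (intervocalic voicing): /s/ is a voiceless obstruent between vowels /o/ and /o/, so it voices to [z]. /f/ is a voiceless obstruent between vowels /o/ and /o/, so it voices to [v]. /f/ is a voiceless obstruent between vowels /o/ and /a/, so it voices to [v]. /hosofoxofagurx/ → hozovoxovagurx.
Rule 4 (final cluster simplification): /x/ is the second consonant of a word-final cluster /rx/, so it deletes. /hozovoxovagurx/ → hozovoxovagur.

hozovoxovagur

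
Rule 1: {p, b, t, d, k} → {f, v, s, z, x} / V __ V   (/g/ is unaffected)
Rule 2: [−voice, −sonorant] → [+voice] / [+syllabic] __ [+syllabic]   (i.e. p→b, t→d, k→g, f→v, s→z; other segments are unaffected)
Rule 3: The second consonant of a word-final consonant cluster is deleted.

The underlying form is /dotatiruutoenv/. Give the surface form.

dozaziruuzoen

Rule 1 (intervocalic spirantization): /t/ is a stop between vowels /o/ and /a/, so it spirantizes to the fricative [s]. /t/ is a stop between vowels /a/ and /i/, so it spirantizes to the fricative [s]. /t/ is a stop between vowels /u/ and /o/, so it spirantizes to the fricative [s]. /dotatiruutoenv/ → dosasiruusoenv.
Rule 2 (intervocalic voicing): /s/ is a voiceless obstruent between vowels /o/ and /a/, so it voices to [z]. /s/ is a voiceless obstruent between vowels /a/ and /i/, so it voices to [z]. /s/ is a voiceless obstruent between vowels /u/ and /o/, so it voices to [z]. /dosasiruusoenv/ → dozaziruuzoenv.
Rule 3 (final cluster simplification): /v/ is the second consonant of a word-final cluster /nv/, so it deletes. /dozaziruuzoenv/ → dozaziruuzoen.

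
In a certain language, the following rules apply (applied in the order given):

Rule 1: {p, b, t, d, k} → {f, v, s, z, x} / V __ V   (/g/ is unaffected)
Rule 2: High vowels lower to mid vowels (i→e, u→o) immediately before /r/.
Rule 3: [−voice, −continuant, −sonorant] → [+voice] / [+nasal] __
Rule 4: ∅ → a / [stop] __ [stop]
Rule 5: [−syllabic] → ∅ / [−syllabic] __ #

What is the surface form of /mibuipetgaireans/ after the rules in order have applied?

Rule 1 (intervocalic spirantization): /b/ is a stop between vowels /i/ and /u/, so it spirantizes to the fricative [v]. /p/ is a stop between vowels /i/ and /e/, so it spirantizes to the fricative [f]. /mibuipetgaireans/ → mivuifetgaireans.
Rule 2 (pre-rhotic lowering): /i/ is a high vowel immediately before /r/, so it lowers to [e]. /mivuifetgaireans/ → mivuifetgaereans.
Rule 3 (post-nasal voicing): no segment meets the environment; /mivuifetgaereans/ is unchanged.
Rule 4 (stop-cluster a-epenthesis): /t/ and /g/ form a stop–stop cluster, so [a] is inserted between them. /mivuifetgaereans/ → mivuifetagaereans.
Rule 5 (final cluster simplification): /s/ is the second consonant of a word-final cluster /ns/, so it deletes. /mivuifetagaereans/ → mivuifetagaerean.

mivuifetagaerean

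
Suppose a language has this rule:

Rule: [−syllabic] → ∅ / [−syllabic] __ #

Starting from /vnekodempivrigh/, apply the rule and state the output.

vnekodempivrig

/h/ is the second consonant of a word-final cluster /gh/, so it deletes.
Surface form: [vnekodempivrig].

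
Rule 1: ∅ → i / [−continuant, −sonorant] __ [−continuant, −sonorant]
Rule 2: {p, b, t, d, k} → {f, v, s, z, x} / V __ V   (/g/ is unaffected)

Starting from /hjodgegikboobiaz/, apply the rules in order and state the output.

hjozigegixivooviaz

Rule 1 (stop-cluster i-epenthesis): /d/ and /g/ form a stop–stop cluster, so [i] is inserted between them. /k/ and /b/ form a stop–stop cluster, so [i] is inserted between them. /hjodgegikboobiaz/ → hjodigegikiboobiaz.
Rule 2 (intervocalic spirantization): /d/ is a stop between vowels /o/ and /i/, so it spirantizes to the fricative [z]. /k/ is a stop between vowels /i/ and /i/, so it spirantizes to the fricative [x]. /b/ is a stop between vowels /i/ and /o/, so it spirantizes to the fricative [v]. /b/ is a stop between vowels /o/ and /i/, so it spirantizes to the fricative [v]. /hjodigegikiboobiaz/ → hjozigegixivooviaz.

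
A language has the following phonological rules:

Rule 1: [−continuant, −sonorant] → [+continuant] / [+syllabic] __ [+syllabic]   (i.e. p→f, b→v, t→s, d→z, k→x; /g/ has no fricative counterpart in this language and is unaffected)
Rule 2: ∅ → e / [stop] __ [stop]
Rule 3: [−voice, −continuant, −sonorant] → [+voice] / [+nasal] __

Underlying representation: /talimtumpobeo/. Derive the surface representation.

Rule 1 (intervocalic spirantization): /b/ is a stop between vowels /o/ and /e/, so it spirantizes to the fricative [v]. /talimtumpobeo/ → talimtumpoveo.
Rule 2 (stop-cluster e-epenthesis): no segment meets the environment; /talimtumpoveo/ is unchanged.
Rule 3 (post-nasal voicing): /t/ is a voiceless stop immediately after the nasal /m/, so it voices to [d]. /p/ is a voiceless stop immediately after the nasal /m/, so it voices to [b]. /talimtumpoveo/ → talimdumboveo.

talimdumboveo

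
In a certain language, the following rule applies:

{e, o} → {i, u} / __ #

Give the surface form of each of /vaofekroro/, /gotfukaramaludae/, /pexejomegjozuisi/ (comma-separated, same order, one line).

/vaofekroro/: /o/ is a mid vowel in word-final position, so it raises to [u]. → [vaofekroru].
/gotfukaramaludae/: /e/ is a mid vowel in word-final position, so it raises to [i]. → [gotfukaramaludai].
/pexejomegjozuisi/: the rule's environment is not met; surfaces unchanged as [pexejomegjozuisi].

vaofekroru, gotfukaramaludai, pexejomegjozuisi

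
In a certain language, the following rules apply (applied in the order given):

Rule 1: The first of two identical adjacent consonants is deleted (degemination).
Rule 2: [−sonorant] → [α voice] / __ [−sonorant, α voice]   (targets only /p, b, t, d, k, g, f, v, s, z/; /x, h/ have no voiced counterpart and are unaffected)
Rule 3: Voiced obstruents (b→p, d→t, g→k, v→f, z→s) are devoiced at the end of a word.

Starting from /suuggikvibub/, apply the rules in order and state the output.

suugigvibup

Rule 1 (degemination): /gg/ is a geminate; the first /g/ deletes. /suuggikvibub/ → suugikvibub.
Rule 2 (regressive voicing assimilation): /k/ precedes the voiced obstruent /v/, so it voices to [g] by assimilation. /suugikvibub/ → suugigvibub.
Rule 3 (final devoicing): /b/ is a voiced obstruent in word-final position, so it devoices to [p]. /suugigvibub/ → suugigvibup.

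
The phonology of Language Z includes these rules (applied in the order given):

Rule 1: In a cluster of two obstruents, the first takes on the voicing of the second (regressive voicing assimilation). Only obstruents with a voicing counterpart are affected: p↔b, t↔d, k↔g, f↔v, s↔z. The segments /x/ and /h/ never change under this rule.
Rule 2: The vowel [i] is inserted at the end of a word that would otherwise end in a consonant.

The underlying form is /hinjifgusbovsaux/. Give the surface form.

hinjivguzbofsauxi

Rule 1 (regressive voicing assimilation): /f/ precedes the voiced obstruent /g/, so it voices to [v] by assimilation. /s/ precedes the voiced obstruent /b/, so it voices to [z] by assimilation. /v/ precedes the voiceless obstruent /s/, so it devoices to [f] by assimilation. /hinjifgusbovsaux/ → hinjivguzbofsaux.
Rule 2 (final i-epenthesis): the form ends in the consonant /x/, so [i] is inserted word-finally. /hinjivguzbofsaux/ → hinjivguzbofsauxi.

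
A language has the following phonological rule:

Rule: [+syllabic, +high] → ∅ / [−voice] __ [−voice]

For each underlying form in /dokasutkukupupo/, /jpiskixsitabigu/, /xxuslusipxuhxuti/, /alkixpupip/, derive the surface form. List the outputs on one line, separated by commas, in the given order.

dokastkkppo, jpskxstabigu, xxsluspxhxti, alkxppp

/dokasutkukupupo/: /u/ is a high vowel flanked by voiceless consonants /s/ and /t/, so it deletes. /u/ is a high vowel flanked by voiceless consonants /k/ and /k/, so it deletes. /u/ is a high vowel flanked by voiceless consonants /k/ and /p/, so it deletes. /u/ is a high vowel flanked by voiceless consonants /p/ and /p/, so it deletes. → [dokastkkppo].
/jpiskixsitabigu/: /i/ is a high vowel flanked by voiceless consonants /p/ and /s/, so it deletes. /i/ is a high vowel flanked by voiceless consonants /k/ and /x/, so it deletes. /i/ is a high vowel flanked by voiceless consonants /s/ and /t/, so it deletes. → [jpskxstabigu].
/xxuslusipxuhxuti/: /u/ is a high vowel flanked by voiceless consonants /x/ and /s/, so it deletes. /i/ is a high vowel flanked by voiceless consonants /s/ and /p/, so it deletes. /u/ is a high vowel flanked by voiceless consonants /x/ and /h/, so it deletes. /u/ is a high vowel flanked by voiceless consonants /x/ and /t/, so it deletes. → [xxsluspxhxti].
/alkixpupip/: /i/ is a high vowel flanked by voiceless consonants /k/ and /x/, so it deletes. /u/ is a high vowel flanked by voiceless consonants /p/ and /p/, so it deletes. /i/ is a high vowel flanked by voiceless consonants /p/ and /p/, so it deletes. → [alkxppp].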